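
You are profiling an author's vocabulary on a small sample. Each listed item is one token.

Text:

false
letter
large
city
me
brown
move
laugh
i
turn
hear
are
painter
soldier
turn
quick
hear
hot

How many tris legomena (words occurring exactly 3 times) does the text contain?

Frequencies: turn:2, hear:2, false:1, letter:1, large:1, city:1, me:1, brown:1, move:1, laugh:1, i:1, are:1, painter:1, soldier:1, quick:1, hot:1
Words with frequency 3: (none)

0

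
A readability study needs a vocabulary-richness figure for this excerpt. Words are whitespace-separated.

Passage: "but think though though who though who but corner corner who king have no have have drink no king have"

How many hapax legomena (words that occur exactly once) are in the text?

2

Frequencies: have:4, though:3, who:3, but:2, corner:2, king:2, no:2, think:1, drink:1
Hapax (freq=1): drink, think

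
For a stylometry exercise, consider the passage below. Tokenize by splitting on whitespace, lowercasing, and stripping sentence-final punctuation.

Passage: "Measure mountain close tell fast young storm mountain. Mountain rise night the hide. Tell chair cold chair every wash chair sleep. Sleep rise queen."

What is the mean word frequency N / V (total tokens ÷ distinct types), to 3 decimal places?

1.412

N = 24 tokens, V = 17 types.
Mean frequency = N / V = 24 / 17 = 1.412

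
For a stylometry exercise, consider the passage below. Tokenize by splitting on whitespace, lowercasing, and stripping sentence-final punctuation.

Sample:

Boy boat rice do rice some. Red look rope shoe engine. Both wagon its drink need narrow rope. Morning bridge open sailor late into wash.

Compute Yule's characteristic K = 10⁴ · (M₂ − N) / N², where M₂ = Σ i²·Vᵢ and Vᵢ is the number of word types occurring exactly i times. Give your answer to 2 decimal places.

64.00

Frequencies: rice:2, rope:2, boy:1, boat:1, do:1, some:1, red:1, look:1, shoe:1, engine:1, both:1, wagon:1, its:1, drink:1, need:1, narrow:1, morning:1, bridge:1, open:1, sailor:1, … (3 more, each freq 1)
N = 25. Frequency spectrum: V_1=21, V_2=2
M₂ = 1²·21 + 2²·2 = 29
K = 10000 × (29 − 25) / 25² = 64.00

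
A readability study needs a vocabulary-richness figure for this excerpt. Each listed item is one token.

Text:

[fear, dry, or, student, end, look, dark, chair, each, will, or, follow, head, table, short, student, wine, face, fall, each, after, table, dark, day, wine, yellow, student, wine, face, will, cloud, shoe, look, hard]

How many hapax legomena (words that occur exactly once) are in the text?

14

Frequencies: student:3, wine:3, or:2, look:2, dark:2, each:2, will:2, table:2, face:2, fear:1, dry:1, end:1, chair:1, follow:1, head:1, short:1, fall:1, after:1, day:1, yellow:1, … (3 more, each freq 1)
Hapax (freq=1): after, chair, cloud, day, dry, end, fall, fear, follow, hard, head, shoe, short, yellow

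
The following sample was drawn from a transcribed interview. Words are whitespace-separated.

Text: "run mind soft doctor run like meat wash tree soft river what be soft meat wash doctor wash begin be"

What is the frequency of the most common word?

3

Frequencies: soft:3, wash:3, run:2, doctor:2, meat:2, be:2, mind:1, like:1, tree:1, river:1, what:1, begin:1
Most common: 'soft' with frequency 3.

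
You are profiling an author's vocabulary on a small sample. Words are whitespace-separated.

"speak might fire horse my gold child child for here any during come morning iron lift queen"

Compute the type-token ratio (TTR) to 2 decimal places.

N = 17 tokens, V = 16 types.
TTR = V / N = 16 / 17 = 0.94

0.94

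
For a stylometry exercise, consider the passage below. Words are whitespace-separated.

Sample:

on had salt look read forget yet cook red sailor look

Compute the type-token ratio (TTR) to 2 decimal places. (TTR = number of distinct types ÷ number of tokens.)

N = 11 tokens, V = 10 types.
TTR = V / N = 10 / 11 = 0.91

0.91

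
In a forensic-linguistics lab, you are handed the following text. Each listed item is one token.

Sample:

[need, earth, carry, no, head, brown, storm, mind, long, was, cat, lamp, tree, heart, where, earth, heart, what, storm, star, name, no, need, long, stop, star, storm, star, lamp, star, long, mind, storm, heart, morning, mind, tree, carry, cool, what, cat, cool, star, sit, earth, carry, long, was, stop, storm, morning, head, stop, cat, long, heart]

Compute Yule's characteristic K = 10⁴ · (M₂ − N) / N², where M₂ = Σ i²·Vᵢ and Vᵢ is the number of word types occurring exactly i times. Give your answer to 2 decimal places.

Frequencies: storm:5, long:5, star:5, heart:4, earth:3, carry:3, mind:3, cat:3, stop:3, need:2, no:2, head:2, was:2, lamp:2, tree:2, what:2, morning:2, cool:2, brown:1, where:1, … (2 more, each freq 1)
N = 56. Frequency spectrum: V_1=4, V_2=9, V_3=5, V_4=1, V_5=3
M₂ = 1²·4 + 2²·9 + 3²·5 + 4²·1 + 5²·3 = 176
K = 10000 × (176 − 56) / 56² = 382.65

382.65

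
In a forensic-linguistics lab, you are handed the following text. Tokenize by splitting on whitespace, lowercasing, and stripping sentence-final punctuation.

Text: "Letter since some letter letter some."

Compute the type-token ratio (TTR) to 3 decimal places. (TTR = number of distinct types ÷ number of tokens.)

N = 6 tokens, V = 3 types.
TTR = V / N = 3 / 6 = 0.500

0.500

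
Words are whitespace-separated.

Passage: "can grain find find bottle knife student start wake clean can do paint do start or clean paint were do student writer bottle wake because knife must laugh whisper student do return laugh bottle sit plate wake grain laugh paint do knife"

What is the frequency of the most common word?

Frequencies: do:5, bottle:3, knife:3, student:3, wake:3, paint:3, laugh:3, can:2, grain:2, find:2, start:2, clean:2, or:1, were:1, writer:1, because:1, must:1, whisper:1, return:1, sit:1, … (1 more, each freq 1)
Most common: 'do' with frequency 5.

5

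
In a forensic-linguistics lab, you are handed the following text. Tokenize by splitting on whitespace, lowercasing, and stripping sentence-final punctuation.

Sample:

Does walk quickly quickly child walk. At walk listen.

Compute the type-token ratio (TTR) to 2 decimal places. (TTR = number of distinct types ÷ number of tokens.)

0.67

N = 9 tokens, V = 6 types.
TTR = V / N = 6 / 9 = 0.67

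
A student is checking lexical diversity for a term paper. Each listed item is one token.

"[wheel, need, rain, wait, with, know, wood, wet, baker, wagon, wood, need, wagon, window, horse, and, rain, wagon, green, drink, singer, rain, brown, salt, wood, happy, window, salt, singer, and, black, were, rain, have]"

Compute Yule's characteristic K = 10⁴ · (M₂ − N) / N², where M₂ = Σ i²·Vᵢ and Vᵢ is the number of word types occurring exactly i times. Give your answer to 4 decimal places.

294.1176

Frequencies: rain:4, wood:3, wagon:3, need:2, window:2, and:2, singer:2, salt:2, wheel:1, wait:1, with:1, know:1, wet:1, baker:1, horse:1, green:1, drink:1, brown:1, happy:1, black:1, … (2 more, each freq 1)
N = 34. Frequency spectrum: V_1=14, V_2=5, V_3=2, V_4=1
M₂ = 1²·14 + 2²·5 + 3²·2 + 4²·1 = 68
K = 10000 × (68 − 34) / 34² = 294.1176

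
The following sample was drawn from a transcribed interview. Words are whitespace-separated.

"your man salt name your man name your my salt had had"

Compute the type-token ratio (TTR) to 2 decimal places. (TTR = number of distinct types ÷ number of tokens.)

0.50

N = 12 tokens, V = 6 types.
TTR = V / N = 6 / 12 = 0.50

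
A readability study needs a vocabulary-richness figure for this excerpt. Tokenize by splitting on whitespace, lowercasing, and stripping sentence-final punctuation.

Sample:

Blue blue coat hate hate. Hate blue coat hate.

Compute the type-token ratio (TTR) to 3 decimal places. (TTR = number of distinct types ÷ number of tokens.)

0.333

N = 9 tokens, V = 3 types.
TTR = V / N = 3 / 9 = 0.333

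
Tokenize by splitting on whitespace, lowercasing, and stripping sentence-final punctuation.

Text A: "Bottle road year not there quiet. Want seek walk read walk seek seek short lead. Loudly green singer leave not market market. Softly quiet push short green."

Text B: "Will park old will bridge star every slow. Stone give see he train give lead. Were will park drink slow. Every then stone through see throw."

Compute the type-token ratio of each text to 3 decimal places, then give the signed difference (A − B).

0.012

TTR(A) = 19/27 = 0.704
TTR(B) = 18/26 = 0.692
Difference = 0.704 − 0.692 = 0.012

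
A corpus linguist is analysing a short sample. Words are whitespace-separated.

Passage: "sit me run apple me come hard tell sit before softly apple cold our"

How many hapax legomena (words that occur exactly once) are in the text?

8

Frequencies: sit:2, me:2, apple:2, run:1, come:1, hard:1, tell:1, before:1, softly:1, cold:1, our:1
Hapax (freq=1): before, cold, come, hard, our, run, softly, tell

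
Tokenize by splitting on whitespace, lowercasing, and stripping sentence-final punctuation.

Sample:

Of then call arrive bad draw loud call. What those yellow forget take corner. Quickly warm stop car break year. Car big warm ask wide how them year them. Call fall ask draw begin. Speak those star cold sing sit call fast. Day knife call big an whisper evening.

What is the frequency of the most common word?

5

Frequencies: call:5, draw:2, those:2, warm:2, car:2, year:2, big:2, ask:2, them:2, of:1, then:1, arrive:1, bad:1, loud:1, what:1, yellow:1, forget:1, take:1, corner:1, quickly:1, … (17 more, each freq 1)
Most common: 'call' with frequency 5.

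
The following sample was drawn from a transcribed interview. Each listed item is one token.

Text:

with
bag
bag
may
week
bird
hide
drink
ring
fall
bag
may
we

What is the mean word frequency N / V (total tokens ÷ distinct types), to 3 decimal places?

N = 13 tokens, V = 10 types.
Mean frequency = N / V = 13 / 10 = 1.300

1.300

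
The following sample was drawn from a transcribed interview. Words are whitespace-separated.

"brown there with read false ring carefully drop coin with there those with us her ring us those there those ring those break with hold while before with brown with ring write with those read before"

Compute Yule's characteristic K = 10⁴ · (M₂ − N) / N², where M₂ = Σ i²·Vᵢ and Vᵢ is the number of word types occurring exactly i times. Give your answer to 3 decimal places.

679.012

Frequencies: with:7, those:5, ring:4, there:3, brown:2, read:2, us:2, before:2, false:1, carefully:1, drop:1, coin:1, her:1, break:1, hold:1, while:1, write:1
N = 36. Frequency spectrum: V_1=9, V_2=4, V_3=1, V_4=1, V_5=1, V_7=1
M₂ = 1²·9 + 2²·4 + 3²·1 + 4²·1 + 5²·1 + 7²·1 = 124
K = 10000 × (124 − 36) / 36² = 679.012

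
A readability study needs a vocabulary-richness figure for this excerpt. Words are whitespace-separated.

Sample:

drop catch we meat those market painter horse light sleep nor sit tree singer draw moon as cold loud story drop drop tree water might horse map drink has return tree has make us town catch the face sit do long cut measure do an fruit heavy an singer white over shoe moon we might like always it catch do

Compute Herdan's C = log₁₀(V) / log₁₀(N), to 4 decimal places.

0.9242

N = 60, V = 44.
log₁₀(V) = 1.643453, log₁₀(N) = 1.778151
C = 1.643453 / 1.778151 = 0.9242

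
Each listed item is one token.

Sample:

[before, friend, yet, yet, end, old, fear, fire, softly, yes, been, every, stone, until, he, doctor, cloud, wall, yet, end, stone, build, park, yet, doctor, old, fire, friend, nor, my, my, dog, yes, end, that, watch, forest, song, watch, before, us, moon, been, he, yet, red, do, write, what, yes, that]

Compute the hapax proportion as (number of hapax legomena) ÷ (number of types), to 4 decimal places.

Frequencies: yet:5, end:3, yes:3, before:2, friend:2, old:2, fire:2, been:2, stone:2, he:2, doctor:2, my:2, that:2, watch:2, fear:1, softly:1, every:1, until:1, cloud:1, wall:1, … (12 more, each freq 1)
Hapax count = 18; type count = 32.
Ratio = 18 / 32 = 0.5625

0.5625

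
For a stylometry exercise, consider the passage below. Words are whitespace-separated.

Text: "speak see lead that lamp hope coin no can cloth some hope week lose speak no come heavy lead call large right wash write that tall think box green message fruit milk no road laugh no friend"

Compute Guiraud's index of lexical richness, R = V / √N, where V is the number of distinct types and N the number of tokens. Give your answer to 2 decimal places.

N = 37, V = 30.
√N = 6.082763
R = 30 / 6.082763 = 4.93

4.93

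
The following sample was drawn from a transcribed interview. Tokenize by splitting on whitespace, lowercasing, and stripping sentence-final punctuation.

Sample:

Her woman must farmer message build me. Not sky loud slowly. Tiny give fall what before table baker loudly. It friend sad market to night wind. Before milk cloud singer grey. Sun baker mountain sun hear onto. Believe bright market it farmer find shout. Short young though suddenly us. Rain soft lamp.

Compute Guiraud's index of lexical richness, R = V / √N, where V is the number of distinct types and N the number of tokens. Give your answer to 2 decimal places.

N = 52, V = 46.
√N = 7.211103
R = 46 / 7.211103 = 6.38

6.38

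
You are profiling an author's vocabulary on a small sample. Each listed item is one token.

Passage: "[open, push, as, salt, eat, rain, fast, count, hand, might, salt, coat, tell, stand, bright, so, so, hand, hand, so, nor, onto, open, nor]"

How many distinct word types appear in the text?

Distinct types: {as, bright, coat, count, eat, fast, hand, might, nor, onto, open, push, rain, salt, so, stand, tell}
V = 17

17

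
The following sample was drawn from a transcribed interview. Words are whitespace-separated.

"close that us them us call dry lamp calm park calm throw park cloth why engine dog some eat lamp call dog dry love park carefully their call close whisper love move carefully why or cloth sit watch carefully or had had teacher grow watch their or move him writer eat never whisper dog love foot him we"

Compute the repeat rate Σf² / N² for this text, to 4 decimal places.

Frequencies: call:3, park:3, dog:3, love:3, carefully:3, or:3, close:2, us:2, dry:2, lamp:2, calm:2, cloth:2, why:2, eat:2, their:2, whisper:2, move:2, watch:2, had:2, him:2, … (12 more, each freq 1)
Σf² = 122; N² = 3364
Repeat rate = 122 / 3364 = 0.0363

0.0363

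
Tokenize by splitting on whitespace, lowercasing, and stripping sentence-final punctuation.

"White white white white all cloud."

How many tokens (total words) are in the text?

6

Tokens: white, white, white, white, all, cloud
N = 6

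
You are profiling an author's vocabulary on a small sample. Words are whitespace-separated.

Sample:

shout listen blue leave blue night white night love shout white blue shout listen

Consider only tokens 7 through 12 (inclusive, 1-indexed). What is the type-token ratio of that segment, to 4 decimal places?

0.8333

Segment tokens 7–12: white, night, love, shout, white, blue
Segment N = 6, segment V = 5.
TTR = 5 / 6 = 0.8333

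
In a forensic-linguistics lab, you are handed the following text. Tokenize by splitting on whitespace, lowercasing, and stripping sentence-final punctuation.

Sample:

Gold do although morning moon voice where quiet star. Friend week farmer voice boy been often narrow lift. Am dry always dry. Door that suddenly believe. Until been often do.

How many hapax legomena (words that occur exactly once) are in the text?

Frequencies: do:2, voice:2, been:2, often:2, dry:2, gold:1, although:1, morning:1, moon:1, where:1, quiet:1, star:1, friend:1, week:1, farmer:1, boy:1, narrow:1, lift:1, am:1, always:1, … (5 more, each freq 1)
Hapax (freq=1): although, always, am, believe, boy, door, farmer, friend, gold, lift, moon, morning, narrow, quiet, star, suddenly, that, until, week, where

20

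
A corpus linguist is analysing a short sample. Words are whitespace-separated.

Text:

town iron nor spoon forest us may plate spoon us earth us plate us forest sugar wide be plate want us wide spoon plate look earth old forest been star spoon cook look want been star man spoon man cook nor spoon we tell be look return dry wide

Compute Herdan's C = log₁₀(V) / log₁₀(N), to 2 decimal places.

N = 49, V = 23.
log₁₀(V) = 1.361728, log₁₀(N) = 1.690196
C = 1.361728 / 1.690196 = 0.81

0.81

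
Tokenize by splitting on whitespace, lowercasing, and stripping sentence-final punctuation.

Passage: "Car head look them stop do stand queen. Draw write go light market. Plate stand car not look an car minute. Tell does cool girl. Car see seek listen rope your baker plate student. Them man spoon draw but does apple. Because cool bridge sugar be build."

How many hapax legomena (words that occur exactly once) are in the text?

Frequencies: car:4, look:2, them:2, stand:2, draw:2, plate:2, does:2, cool:2, head:1, stop:1, do:1, queen:1, write:1, go:1, light:1, market:1, not:1, an:1, minute:1, tell:1, … (17 more, each freq 1)
Hapax (freq=1): an, apple, baker, be, because, bridge, build, but, do, girl, go, head, light, listen, man, market, minute, not, queen, rope, see, seek, spoon, stop, student, sugar, tell, write, your

29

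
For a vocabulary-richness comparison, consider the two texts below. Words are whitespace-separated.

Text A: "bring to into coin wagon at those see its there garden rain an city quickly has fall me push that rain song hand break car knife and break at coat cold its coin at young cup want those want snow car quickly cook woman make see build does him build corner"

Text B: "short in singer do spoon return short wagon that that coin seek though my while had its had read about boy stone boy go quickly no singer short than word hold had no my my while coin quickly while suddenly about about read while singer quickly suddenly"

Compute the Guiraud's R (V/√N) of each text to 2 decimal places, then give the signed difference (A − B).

A: V=39, N=51, R=5.46
B: V=26, N=47, R=3.79
Difference = 5.46 − 3.79 = 1.67

1.67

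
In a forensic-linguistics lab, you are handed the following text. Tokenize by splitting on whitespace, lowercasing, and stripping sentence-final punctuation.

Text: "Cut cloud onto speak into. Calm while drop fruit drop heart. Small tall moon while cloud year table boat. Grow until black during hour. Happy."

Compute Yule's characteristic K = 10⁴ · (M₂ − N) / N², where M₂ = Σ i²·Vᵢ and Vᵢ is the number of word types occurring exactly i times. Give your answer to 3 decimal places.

96.000

Frequencies: cloud:2, while:2, drop:2, cut:1, onto:1, speak:1, into:1, calm:1, fruit:1, heart:1, small:1, tall:1, moon:1, year:1, table:1, boat:1, grow:1, until:1, black:1, during:1, … (2 more, each freq 1)
N = 25. Frequency spectrum: V_1=19, V_2=3
M₂ = 1²·19 + 2²·3 = 31
K = 10000 × (31 − 25) / 25² = 96.000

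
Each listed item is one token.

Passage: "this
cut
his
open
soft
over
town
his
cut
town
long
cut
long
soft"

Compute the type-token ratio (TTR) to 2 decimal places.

N = 14 tokens, V = 8 types.
TTR = V / N = 8 / 14 = 0.57

0.57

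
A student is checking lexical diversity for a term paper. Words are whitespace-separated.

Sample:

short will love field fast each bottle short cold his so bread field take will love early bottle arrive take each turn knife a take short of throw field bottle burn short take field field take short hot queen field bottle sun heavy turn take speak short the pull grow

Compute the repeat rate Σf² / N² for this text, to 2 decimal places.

0.06

Frequencies: short:6, field:6, take:6, bottle:4, will:2, love:2, each:2, turn:2, fast:1, cold:1, his:1, so:1, bread:1, early:1, arrive:1, knife:1, a:1, of:1, throw:1, burn:1, … (8 more, each freq 1)
Σf² = 160; N² = 2500
Repeat rate = 160 / 2500 = 0.06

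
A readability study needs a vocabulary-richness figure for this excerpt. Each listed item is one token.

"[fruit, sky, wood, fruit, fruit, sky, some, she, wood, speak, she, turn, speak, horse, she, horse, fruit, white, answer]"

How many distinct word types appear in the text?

10

Distinct types: {answer, fruit, horse, she, sky, some, speak, turn, white, wood}
V = 10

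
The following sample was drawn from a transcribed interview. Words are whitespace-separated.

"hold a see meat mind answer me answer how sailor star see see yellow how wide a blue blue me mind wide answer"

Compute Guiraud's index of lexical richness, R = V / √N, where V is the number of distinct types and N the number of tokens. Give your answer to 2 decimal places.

2.71

N = 23, V = 13.
√N = 4.795832
R = 13 / 4.795832 = 2.71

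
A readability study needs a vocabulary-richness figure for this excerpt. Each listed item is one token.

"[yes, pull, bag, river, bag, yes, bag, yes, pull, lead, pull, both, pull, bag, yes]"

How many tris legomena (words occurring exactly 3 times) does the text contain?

Frequencies: yes:4, pull:4, bag:4, river:1, lead:1, both:1
Words with frequency 3: (none)

0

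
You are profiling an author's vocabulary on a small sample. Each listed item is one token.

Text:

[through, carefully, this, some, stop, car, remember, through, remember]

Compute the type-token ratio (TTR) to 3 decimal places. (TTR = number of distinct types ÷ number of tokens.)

0.778

N = 9 tokens, V = 7 types.
TTR = V / N = 7 / 9 = 0.778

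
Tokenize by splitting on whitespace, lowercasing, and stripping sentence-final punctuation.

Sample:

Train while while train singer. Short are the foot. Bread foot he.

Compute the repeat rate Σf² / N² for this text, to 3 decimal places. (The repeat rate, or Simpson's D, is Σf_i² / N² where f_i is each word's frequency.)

Frequencies: train:2, while:2, foot:2, singer:1, short:1, are:1, the:1, bread:1, he:1
Σf² = 18; N² = 144
Repeat rate = 18 / 144 = 0.125

0.125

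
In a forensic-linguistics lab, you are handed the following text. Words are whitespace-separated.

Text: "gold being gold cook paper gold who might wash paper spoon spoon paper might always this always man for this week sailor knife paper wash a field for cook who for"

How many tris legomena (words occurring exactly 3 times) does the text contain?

Frequencies: paper:4, gold:3, for:3, cook:2, who:2, might:2, wash:2, spoon:2, always:2, this:2, being:1, man:1, week:1, sailor:1, knife:1, a:1, field:1
Words with frequency 3: for, gold

2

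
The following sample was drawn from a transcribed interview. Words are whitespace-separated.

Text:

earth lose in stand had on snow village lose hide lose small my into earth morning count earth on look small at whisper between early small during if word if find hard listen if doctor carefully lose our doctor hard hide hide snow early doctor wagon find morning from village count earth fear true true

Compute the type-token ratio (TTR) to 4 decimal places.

0.5818

N = 55 tokens, V = 32 types.
TTR = V / N = 32 / 55 = 0.5818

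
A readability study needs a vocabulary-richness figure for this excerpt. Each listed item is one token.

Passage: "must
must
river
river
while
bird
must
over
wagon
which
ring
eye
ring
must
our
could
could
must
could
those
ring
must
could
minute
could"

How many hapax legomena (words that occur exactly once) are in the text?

Frequencies: must:6, could:5, ring:3, river:2, while:1, bird:1, over:1, wagon:1, which:1, eye:1, our:1, those:1, minute:1
Hapax (freq=1): bird, eye, minute, our, over, those, wagon, which, while

9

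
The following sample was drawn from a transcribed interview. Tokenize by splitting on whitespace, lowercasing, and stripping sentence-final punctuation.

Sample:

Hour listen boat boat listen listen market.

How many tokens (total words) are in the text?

7

Tokens: hour, listen, boat, boat, listen, listen, market
N = 7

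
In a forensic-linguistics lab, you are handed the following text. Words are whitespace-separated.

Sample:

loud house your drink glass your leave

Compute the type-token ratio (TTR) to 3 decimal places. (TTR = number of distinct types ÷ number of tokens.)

N = 7 tokens, V = 6 types.
TTR = V / N = 6 / 7 = 0.857

0.857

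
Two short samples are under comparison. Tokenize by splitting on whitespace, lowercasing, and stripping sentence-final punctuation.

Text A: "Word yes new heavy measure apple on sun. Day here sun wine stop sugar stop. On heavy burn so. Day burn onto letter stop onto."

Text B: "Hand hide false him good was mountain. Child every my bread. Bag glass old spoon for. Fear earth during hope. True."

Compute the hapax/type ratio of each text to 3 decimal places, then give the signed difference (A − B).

A: hapax=10, V=17, ratio=0.588
B: hapax=21, V=21, ratio=1.000
Difference = 0.588 − 1.000 = -0.412

-0.412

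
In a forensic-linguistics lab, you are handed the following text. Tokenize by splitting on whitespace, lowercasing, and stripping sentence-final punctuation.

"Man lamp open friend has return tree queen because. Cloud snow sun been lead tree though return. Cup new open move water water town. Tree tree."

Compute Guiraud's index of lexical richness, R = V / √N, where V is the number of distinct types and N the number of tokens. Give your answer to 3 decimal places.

3.922

N = 26, V = 20.
√N = 5.099020
R = 20 / 5.099020 = 3.922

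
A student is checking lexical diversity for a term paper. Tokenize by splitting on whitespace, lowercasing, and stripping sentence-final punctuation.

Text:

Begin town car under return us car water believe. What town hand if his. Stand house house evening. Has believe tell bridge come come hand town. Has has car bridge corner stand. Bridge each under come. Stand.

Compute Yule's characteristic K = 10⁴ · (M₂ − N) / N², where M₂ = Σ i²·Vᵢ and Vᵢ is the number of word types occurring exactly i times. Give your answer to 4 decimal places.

321.4025

Frequencies: town:3, car:3, stand:3, has:3, bridge:3, come:3, under:2, believe:2, hand:2, house:2, begin:1, return:1, us:1, water:1, what:1, if:1, his:1, evening:1, tell:1, corner:1, … (1 more, each freq 1)
N = 37. Frequency spectrum: V_1=11, V_2=4, V_3=6
M₂ = 1²·11 + 2²·4 + 3²·6 = 81
K = 10000 × (81 − 37) / 37² = 321.4025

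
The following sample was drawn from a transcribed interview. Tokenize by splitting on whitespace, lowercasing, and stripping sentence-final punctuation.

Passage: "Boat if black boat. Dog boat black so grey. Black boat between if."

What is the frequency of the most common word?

4

Frequencies: boat:4, black:3, if:2, dog:1, so:1, grey:1, between:1
Most common: 'boat' with frequency 4.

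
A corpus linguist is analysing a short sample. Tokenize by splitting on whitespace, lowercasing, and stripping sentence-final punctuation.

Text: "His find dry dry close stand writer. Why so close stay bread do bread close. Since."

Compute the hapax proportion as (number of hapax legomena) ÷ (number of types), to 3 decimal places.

Frequencies: close:3, dry:2, bread:2, his:1, find:1, stand:1, writer:1, why:1, so:1, stay:1, do:1, since:1
Hapax count = 9; type count = 12.
Ratio = 9 / 12 = 0.750

0.750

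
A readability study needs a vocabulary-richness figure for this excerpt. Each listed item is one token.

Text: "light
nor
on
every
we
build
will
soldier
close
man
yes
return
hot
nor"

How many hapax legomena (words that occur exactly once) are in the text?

12

Frequencies: nor:2, light:1, on:1, every:1, we:1, build:1, will:1, soldier:1, close:1, man:1, yes:1, return:1, hot:1
Hapax (freq=1): build, close, every, hot, light, man, on, return, soldier, we, will, yes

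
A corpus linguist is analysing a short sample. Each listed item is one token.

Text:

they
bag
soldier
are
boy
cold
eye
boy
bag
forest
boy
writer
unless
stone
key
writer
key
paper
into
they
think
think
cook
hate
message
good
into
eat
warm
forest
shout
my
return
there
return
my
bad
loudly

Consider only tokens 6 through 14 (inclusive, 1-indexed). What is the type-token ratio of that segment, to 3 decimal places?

0.889

Segment tokens 6–14: cold, eye, boy, bag, forest, boy, writer, unless, stone
Segment N = 9, segment V = 8.
TTR = 8 / 9 = 0.889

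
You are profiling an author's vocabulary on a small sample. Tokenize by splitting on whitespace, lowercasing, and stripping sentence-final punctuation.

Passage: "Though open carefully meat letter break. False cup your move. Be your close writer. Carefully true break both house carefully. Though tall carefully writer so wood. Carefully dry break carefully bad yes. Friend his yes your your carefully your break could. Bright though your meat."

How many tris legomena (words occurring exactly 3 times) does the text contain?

1

Frequencies: carefully:7, your:6, break:4, though:3, meat:2, writer:2, yes:2, open:1, letter:1, false:1, cup:1, move:1, be:1, close:1, true:1, both:1, house:1, tall:1, so:1, wood:1, … (6 more, each freq 1)
Words with frequency 3: though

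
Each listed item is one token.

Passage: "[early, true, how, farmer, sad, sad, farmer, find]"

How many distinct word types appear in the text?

Distinct types: {early, farmer, find, how, sad, true}
V = 6

6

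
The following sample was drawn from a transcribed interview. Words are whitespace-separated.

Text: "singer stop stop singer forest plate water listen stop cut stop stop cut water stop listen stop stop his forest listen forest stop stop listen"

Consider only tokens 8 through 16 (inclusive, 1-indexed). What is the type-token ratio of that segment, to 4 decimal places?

0.4444

Segment tokens 8–16: listen, stop, cut, stop, stop, cut, water, stop, listen
Segment N = 9, segment V = 4.
TTR = 4 / 9 = 0.4444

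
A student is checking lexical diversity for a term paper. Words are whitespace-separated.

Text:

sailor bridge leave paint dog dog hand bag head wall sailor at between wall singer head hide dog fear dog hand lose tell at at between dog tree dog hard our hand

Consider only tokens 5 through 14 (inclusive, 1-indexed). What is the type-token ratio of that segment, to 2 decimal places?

0.80

Segment tokens 5–14: dog, dog, hand, bag, head, wall, sailor, at, between, wall
Segment N = 10, segment V = 8.
TTR = 8 / 10 = 0.80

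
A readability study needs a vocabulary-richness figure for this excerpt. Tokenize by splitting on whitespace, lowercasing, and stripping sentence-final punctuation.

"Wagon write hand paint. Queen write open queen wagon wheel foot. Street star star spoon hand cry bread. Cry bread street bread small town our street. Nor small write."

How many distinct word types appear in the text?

Distinct types: {bread, cry, foot, hand, nor, open, our, paint, queen, small, spoon, star, street, town, wagon, wheel, write}
V = 17

17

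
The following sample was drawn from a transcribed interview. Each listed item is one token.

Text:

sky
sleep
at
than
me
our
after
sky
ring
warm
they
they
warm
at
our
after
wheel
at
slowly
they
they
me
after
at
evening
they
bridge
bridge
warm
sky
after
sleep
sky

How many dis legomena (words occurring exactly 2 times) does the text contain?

Frequencies: they:5, sky:4, at:4, after:4, warm:3, sleep:2, me:2, our:2, bridge:2, than:1, ring:1, wheel:1, slowly:1, evening:1
Words with frequency 2: bridge, me, our, sleep

4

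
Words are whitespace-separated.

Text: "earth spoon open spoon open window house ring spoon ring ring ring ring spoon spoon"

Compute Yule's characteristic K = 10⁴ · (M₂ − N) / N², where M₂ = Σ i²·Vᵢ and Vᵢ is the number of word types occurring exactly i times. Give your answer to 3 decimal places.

Frequencies: spoon:5, ring:5, open:2, earth:1, window:1, house:1
N = 15. Frequency spectrum: V_1=3, V_2=1, V_5=2
M₂ = 1²·3 + 2²·1 + 5²·2 = 57
K = 10000 × (57 − 15) / 15² = 1866.667

1866.667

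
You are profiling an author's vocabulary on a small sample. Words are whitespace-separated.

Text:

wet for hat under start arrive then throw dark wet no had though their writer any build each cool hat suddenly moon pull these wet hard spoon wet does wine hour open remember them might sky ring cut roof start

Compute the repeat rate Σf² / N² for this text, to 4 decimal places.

Frequencies: wet:4, hat:2, start:2, for:1, under:1, arrive:1, then:1, throw:1, dark:1, no:1, had:1, though:1, their:1, writer:1, any:1, build:1, each:1, cool:1, suddenly:1, moon:1, … (15 more, each freq 1)
Σf² = 56; N² = 1600
Repeat rate = 56 / 1600 = 0.0350

0.0350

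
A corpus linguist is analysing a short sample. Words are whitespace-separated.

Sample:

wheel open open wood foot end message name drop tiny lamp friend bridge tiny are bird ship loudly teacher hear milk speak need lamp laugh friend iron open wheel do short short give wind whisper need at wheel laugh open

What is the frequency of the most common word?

Frequencies: open:4, wheel:3, tiny:2, lamp:2, friend:2, need:2, laugh:2, short:2, wood:1, foot:1, end:1, message:1, name:1, drop:1, bridge:1, are:1, bird:1, ship:1, loudly:1, teacher:1, … (9 more, each freq 1)
Most common: 'open' with frequency 4.

4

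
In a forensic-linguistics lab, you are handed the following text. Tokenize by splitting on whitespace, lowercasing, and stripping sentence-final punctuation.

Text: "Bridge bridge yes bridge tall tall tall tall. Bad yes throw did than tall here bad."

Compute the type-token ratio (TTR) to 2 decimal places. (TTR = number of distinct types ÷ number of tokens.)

0.50

N = 16 tokens, V = 8 types.
TTR = V / N = 8 / 16 = 0.50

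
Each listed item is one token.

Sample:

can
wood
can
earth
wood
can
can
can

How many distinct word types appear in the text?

Distinct types: {can, earth, wood}
V = 3

3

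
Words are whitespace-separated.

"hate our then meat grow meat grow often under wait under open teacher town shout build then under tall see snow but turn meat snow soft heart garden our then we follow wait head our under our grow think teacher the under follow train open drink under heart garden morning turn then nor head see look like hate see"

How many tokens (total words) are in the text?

59

Tokens: hate, our, then, meat, grow, meat, grow, often, under, wait, under, open, teacher, town, shout, build, then, under, tall, see, snow, but, turn, meat, snow, soft, heart, garden, our, then, we, follow, wait, head, our, under, our, grow, think, teacher, the, under, follow, train, open, drink, under, heart, garden, morning, turn, then, nor, head, see, look, like, hate, see
N = 59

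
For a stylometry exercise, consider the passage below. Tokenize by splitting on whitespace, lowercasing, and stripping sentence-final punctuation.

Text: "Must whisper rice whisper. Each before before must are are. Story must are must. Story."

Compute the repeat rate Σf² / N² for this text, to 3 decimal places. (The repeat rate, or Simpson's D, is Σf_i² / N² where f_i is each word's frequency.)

Frequencies: must:4, are:3, whisper:2, before:2, story:2, rice:1, each:1
Σf² = 39; N² = 225
Repeat rate = 39 / 225 = 0.173

0.173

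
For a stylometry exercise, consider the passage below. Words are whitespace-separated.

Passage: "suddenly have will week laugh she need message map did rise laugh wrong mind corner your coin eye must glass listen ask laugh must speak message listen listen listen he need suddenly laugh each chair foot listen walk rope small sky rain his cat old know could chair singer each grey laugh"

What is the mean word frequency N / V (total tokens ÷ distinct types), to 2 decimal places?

1.37

N = 52 tokens, V = 38 types.
Mean frequency = N / V = 52 / 38 = 1.37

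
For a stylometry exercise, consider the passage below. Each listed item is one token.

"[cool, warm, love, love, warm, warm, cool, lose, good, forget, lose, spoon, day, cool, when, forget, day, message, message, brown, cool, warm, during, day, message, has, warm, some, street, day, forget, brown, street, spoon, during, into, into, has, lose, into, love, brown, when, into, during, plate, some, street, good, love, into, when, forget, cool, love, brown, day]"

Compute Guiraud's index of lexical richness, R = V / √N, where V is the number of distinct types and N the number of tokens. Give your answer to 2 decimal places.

N = 57, V = 17.
√N = 7.549834
R = 17 / 7.549834 = 2.25

2.25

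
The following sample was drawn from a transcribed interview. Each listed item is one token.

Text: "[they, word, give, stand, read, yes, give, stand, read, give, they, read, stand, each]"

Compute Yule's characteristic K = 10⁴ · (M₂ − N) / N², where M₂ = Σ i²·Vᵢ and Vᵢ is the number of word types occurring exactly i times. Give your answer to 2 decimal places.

1020.41

Frequencies: give:3, stand:3, read:3, they:2, word:1, yes:1, each:1
N = 14. Frequency spectrum: V_1=3, V_2=1, V_3=3
M₂ = 1²·3 + 2²·1 + 3²·3 = 34
K = 10000 × (34 − 14) / 14² = 1020.41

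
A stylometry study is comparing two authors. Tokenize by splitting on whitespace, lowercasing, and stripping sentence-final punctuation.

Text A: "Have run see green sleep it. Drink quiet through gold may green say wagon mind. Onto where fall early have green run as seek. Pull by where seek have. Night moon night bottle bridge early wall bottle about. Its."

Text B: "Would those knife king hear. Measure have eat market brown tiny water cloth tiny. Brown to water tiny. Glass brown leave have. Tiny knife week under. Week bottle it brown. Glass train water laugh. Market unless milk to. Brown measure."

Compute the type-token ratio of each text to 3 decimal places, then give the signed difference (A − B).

0.144

TTR(A) = 29/39 = 0.744
TTR(B) = 24/40 = 0.600
Difference = 0.744 − 0.600 = 0.144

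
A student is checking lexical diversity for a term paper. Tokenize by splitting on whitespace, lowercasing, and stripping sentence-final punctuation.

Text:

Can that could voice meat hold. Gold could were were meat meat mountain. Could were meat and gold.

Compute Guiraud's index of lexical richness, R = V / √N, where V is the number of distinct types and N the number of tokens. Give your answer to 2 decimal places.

2.36

N = 18, V = 10.
√N = 4.242641
R = 10 / 4.242641 = 2.36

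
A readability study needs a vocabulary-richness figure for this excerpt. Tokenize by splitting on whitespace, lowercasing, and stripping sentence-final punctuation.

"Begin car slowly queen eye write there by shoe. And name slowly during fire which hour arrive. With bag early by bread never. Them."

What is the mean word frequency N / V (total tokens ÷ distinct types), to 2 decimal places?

1.09

N = 24 tokens, V = 22 types.
Mean frequency = N / V = 24 / 22 = 1.09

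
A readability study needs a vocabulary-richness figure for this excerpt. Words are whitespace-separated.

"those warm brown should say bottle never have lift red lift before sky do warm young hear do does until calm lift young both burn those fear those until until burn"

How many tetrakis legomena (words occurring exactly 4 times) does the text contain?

0

Frequencies: those:3, lift:3, until:3, warm:2, do:2, young:2, burn:2, brown:1, should:1, say:1, bottle:1, never:1, have:1, red:1, before:1, sky:1, hear:1, does:1, calm:1, both:1, … (1 more, each freq 1)
Words with frequency 4: (none)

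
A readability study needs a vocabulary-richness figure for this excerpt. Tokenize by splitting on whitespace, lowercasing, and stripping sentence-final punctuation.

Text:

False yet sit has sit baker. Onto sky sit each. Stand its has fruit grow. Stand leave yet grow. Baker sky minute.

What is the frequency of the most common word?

Frequencies: sit:3, yet:2, has:2, baker:2, sky:2, stand:2, grow:2, false:1, onto:1, each:1, its:1, fruit:1, leave:1, minute:1
Most common: 'sit' with frequency 3.

3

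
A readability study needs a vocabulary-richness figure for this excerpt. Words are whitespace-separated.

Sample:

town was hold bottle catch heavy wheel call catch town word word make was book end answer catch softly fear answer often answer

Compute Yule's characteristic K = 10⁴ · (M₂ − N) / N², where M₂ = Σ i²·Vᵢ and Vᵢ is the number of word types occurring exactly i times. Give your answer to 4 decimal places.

Frequencies: catch:3, answer:3, town:2, was:2, word:2, hold:1, bottle:1, heavy:1, wheel:1, call:1, make:1, book:1, end:1, softly:1, fear:1, often:1
N = 23. Frequency spectrum: V_1=11, V_2=3, V_3=2
M₂ = 1²·11 + 2²·3 + 3²·2 = 41
K = 10000 × (41 − 23) / 23² = 340.2647

340.2647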